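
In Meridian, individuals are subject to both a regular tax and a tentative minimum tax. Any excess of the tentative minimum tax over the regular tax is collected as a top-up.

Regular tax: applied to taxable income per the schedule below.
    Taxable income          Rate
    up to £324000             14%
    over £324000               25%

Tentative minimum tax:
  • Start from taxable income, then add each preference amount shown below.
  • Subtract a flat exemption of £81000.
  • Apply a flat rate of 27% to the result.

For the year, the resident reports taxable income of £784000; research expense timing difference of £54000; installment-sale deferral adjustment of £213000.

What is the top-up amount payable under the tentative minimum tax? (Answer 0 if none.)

Regular tax:
  £324000 × 14% = £45360
  £460000 × 25% = £115000
  → £160360

Tentative minimum tax:
  Adjusted income: £784000 + £54000 + £213000 = £1051000
  Less exemption £81000 → base £970000
  £970000 × 27% = £261900

Excess of tentative minimum tax over regular tax: £261900 − £160360 = £101540.

£101540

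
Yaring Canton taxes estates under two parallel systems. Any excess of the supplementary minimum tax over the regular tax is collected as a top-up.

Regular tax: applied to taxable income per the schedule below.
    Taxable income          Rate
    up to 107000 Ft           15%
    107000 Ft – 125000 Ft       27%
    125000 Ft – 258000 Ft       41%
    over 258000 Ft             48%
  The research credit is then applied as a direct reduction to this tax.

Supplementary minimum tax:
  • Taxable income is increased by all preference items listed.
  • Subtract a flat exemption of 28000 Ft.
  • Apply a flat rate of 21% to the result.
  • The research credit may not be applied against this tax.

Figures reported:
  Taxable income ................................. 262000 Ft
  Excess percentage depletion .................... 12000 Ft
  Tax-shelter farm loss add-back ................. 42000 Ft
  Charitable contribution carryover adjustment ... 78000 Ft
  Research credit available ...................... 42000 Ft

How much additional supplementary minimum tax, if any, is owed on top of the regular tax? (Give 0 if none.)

Supplementary minimum tax:
  Adjusted income: 262000 Ft + 12000 Ft + 42000 Ft + 78000 Ft = 394000 Ft
  Less exemption 28000 Ft → base 366000 Ft
  366000 Ft × 21% = 76860 Ft

Regular tax:
  107000 Ft × 15% = 16050 Ft
  18000 Ft × 27% = 4860 Ft
  133000 Ft × 41% = 54530 Ft
  4000 Ft × 48% = 1920 Ft
  → 77360 Ft
  Less research credit 42000 Ft → 35360 Ft

Excess of supplementary minimum tax over regular tax: 76860 Ft − 35360 Ft = 41500 Ft.

41500 Ft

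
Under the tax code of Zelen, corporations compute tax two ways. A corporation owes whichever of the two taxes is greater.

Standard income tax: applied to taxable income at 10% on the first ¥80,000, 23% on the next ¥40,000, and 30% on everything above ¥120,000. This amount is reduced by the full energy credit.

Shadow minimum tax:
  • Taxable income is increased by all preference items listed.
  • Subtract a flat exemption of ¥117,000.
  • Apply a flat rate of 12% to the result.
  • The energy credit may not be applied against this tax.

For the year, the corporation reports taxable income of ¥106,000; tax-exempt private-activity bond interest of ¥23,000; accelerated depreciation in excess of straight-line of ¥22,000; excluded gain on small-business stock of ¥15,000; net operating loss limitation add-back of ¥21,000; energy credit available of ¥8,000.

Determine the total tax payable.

Shadow minimum tax:
  Adjusted income: ¥106,000 + ¥23,000 + ¥22,000 + ¥15,000 + ¥21,000 = ¥187,000
  Less exemption ¥117,000 → base ¥70,000
  ¥70,000 × 12% = ¥8,400

Standard income tax:
  ¥80,000 × 10% = ¥8,000
  ¥26,000 × 23% = ¥5,980
  → ¥13,980
  Less energy credit ¥8,000 → ¥5,980

¥8,400 > ¥5,980, so the shadow minimum tax is the binding amount.

¥8,400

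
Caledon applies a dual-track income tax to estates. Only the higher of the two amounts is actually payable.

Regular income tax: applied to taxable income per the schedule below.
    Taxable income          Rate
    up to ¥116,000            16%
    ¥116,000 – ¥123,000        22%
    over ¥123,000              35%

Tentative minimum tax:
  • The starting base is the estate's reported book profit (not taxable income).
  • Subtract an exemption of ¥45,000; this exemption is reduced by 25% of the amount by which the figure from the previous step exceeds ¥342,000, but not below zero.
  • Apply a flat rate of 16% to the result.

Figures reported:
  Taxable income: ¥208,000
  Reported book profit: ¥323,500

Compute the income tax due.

Tentative minimum tax:
  Base (reported book profit): ¥323,500
  Exemption: ¥323,500 ≤ ¥342,000, so full ¥45,000 applies
  Base: ¥323,500 − ¥45,000 = ¥278,500
  ¥278,500 × 16% = ¥44,560

Regular income tax:
  ¥116,000 × 16% = ¥18,560
  ¥7,000 × 22% = ¥1,540
  ¥85,000 × 35% = ¥29,750
  → ¥49,850

¥49,850 > ¥44,560, so the regular income tax governs.

¥49,850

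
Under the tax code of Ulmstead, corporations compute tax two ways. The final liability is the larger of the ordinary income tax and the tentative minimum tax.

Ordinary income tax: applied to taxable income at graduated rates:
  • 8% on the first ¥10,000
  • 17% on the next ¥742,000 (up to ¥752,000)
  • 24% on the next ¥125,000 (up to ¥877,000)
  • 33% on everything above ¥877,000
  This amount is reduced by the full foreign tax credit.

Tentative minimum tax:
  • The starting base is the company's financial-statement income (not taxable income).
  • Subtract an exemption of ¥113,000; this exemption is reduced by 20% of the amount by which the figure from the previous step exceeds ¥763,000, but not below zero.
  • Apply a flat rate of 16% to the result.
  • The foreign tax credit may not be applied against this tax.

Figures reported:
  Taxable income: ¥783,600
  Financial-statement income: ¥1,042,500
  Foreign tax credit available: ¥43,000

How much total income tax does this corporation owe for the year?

¥157,664

Ordinary income tax:
  ¥10,000 × 8% = ¥800
  ¥742,000 × 17% = ¥126,140
  ¥31,600 × 24% = ¥7,584
  → ¥134,524
  Less foreign tax credit ¥43,000 → ¥91,524

Tentative minimum tax:
  Base (financial-statement income): ¥1,042,500
  Exemption: ¥113,000 − 20% × (¥1,042,500 − ¥763,000) = ¥113,000 − ¥55,900 = ¥57,100
  Base: ¥1,042,500 − ¥57,100 = ¥985,400
  ¥985,400 × 16% = ¥157,664

¥157,664 > ¥91,524, so the tentative minimum tax is the binding amount.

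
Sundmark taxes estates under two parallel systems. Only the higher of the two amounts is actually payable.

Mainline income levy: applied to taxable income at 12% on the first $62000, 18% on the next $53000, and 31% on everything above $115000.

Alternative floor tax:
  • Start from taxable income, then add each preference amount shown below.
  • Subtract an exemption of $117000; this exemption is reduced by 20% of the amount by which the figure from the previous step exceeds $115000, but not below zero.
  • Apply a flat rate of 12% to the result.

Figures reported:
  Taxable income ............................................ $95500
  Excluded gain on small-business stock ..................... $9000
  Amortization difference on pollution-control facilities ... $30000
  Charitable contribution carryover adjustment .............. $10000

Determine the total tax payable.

$13470

Alternative floor tax:
  Adjusted income: $95500 + $9000 + $30000 + $10000 = $144500
  Exemption: $117000 − 20% × ($144500 − $115000) = $117000 − $5900 = $111100
  Base: $144500 − $111100 = $33400
  $33400 × 12% = $4008

Mainline income levy:
  $62000 × 12% = $7440
  $33500 × 18% = $6030
  → $13470

$13470 > $4008, so the mainline income levy governs.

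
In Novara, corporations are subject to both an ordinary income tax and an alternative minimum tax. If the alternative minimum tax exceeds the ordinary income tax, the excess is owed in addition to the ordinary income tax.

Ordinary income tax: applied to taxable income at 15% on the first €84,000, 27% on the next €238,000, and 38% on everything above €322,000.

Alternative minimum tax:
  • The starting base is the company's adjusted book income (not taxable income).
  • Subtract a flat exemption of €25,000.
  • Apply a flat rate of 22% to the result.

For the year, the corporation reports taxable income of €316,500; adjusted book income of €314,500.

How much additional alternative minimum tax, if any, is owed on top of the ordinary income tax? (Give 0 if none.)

Alternative minimum tax:
  Base (adjusted book income): €314,500
  Less exemption €25,000 → base €289,500
  €289,500 × 22% = €63,690

Ordinary income tax:
  €84,000 × 15% = €12,600
  €232,500 × 27% = €62,775
  → €75,375

€63,690 ≤ €75,375, so no add-on is due.

€0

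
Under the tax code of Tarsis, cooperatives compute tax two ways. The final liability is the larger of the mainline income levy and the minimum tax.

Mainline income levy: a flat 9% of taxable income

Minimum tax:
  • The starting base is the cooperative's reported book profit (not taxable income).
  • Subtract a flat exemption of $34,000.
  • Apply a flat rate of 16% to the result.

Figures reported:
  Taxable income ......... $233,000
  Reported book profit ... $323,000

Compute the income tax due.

Mainline income levy:
  $233,000 × 9% = $20,970

Minimum tax:
  Base (reported book profit): $323,000
  Less exemption $34,000 → base $289,000
  $289,000 × 16% = $46,240

$46,240 > $20,970, so the minimum tax is the binding amount.

$46,240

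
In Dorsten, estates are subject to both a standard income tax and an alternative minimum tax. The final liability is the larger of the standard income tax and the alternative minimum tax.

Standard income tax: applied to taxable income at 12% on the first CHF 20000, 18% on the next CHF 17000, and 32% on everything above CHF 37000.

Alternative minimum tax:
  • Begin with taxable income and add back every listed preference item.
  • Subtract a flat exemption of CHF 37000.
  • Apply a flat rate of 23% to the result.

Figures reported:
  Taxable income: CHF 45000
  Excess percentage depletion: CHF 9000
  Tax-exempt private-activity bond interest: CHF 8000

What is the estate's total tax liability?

Standard income tax:
  CHF 20000 × 12% = CHF 2400
  CHF 17000 × 18% = CHF 3060
  CHF 8000 × 32% = CHF 2560
  → CHF 8020

Alternative minimum tax:
  Adjusted income: CHF 45000 + CHF 9000 + CHF 8000 = CHF 62000
  Less exemption CHF 37000 → base CHF 25000
  CHF 25000 × 23% = CHF 5750

CHF 8020 > CHF 5750, so the standard income tax governs.

CHF 8020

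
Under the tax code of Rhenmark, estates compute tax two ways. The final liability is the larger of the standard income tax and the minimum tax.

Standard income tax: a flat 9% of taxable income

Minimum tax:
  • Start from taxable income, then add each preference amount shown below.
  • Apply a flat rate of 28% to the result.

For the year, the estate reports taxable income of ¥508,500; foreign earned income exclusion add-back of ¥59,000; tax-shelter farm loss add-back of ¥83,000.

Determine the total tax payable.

Standard income tax:
  ¥508,500 × 9% = ¥45,765

Minimum tax:
  Adjusted income: ¥508,500 + ¥59,000 + ¥83,000 = ¥650,500
  ¥650,500 × 28% = ¥182,140

¥182,140 > ¥45,765, so the minimum tax is the binding amount.

¥182,140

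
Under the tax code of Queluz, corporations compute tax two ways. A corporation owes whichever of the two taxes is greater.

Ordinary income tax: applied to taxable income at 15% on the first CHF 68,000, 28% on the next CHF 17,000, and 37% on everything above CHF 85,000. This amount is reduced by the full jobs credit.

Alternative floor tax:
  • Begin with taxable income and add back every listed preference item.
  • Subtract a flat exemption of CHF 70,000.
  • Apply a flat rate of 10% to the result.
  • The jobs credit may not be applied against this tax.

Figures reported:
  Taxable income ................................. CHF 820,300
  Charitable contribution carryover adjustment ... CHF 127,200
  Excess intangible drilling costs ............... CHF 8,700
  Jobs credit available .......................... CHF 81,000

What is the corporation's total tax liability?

CHF 206,021

Alternative floor tax:
  Adjusted income: CHF 820,300 + CHF 127,200 + CHF 8,700 = CHF 956,200
  Less exemption CHF 70,000 → base CHF 886,200
  CHF 886,200 × 10% = CHF 88,620

Ordinary income tax:
  CHF 68,000 × 15% = CHF 10,200
  CHF 17,000 × 28% = CHF 4,760
  CHF 735,300 × 37% = CHF 272,061
  → CHF 287,021
  Less jobs credit CHF 81,000 → CHF 206,021

CHF 206,021 > CHF 88,620, so the ordinary income tax governs.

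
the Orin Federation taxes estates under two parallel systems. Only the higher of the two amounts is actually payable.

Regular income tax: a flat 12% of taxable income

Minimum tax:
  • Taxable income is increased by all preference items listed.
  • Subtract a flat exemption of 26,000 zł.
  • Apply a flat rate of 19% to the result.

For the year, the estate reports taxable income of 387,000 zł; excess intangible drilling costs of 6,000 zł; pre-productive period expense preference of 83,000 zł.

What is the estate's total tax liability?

85,500 zł

Minimum tax:
  Adjusted income: 387,000 zł + 6,000 zł + 83,000 zł = 476,000 zł
  Less exemption 26,000 zł → base 450,000 zł
  450,000 zł × 19% = 85,500 zł

Regular income tax:
  387,000 zł × 12% = 46,440 zł

85,500 zł > 46,440 zł, so the minimum tax is the binding amount.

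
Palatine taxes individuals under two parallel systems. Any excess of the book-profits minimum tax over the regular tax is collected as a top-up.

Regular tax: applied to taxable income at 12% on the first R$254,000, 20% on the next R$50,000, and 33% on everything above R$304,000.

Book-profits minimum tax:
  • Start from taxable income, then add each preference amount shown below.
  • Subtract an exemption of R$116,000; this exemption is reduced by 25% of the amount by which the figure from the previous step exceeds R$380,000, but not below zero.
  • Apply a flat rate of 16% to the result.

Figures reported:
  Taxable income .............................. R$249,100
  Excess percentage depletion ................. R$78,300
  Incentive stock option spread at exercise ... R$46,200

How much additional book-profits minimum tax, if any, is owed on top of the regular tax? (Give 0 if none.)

Book-profits minimum tax:
  Adjusted income: R$249,100 + R$78,300 + R$46,200 = R$373,600
  Exemption: R$373,600 ≤ R$380,000, so full R$116,000 applies
  Base: R$373,600 − R$116,000 = R$257,600
  R$257,600 × 16% = R$41,216

Regular tax:
  R$249,100 × 12% = R$29,892

Excess of book-profits minimum tax over regular tax: R$41,216 − R$29,892 = R$11,324.

R$11,324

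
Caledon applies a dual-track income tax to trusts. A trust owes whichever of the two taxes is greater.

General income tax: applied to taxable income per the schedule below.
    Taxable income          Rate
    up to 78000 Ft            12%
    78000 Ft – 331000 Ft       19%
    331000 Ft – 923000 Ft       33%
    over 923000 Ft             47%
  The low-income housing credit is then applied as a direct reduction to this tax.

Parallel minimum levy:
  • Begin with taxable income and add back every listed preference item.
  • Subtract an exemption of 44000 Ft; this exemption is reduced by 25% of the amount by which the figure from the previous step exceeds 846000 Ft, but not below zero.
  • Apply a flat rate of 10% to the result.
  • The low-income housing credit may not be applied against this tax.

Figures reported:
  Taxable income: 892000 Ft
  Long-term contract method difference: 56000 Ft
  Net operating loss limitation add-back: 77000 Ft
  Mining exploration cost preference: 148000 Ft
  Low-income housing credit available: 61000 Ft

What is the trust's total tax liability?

181560 Ft

Parallel minimum levy:
  Adjusted income: 892000 Ft + 56000 Ft + 77000 Ft + 148000 Ft = 1173000 Ft
  Exemption: 25% × (1173000 Ft − 846000 Ft) = 81750 Ft ≥ 44000 Ft, so the exemption is fully phased out
  Base: 1173000 Ft − 0 Ft = 1173000 Ft
  1173000 Ft × 10% = 117300 Ft

General income tax:
  78000 Ft × 12% = 9360 Ft
  253000 Ft × 19% = 48070 Ft
  561000 Ft × 33% = 185130 Ft
  → 242560 Ft
  Less low-income housing credit 61000 Ft → 181560 Ft

181560 Ft > 117300 Ft, so the general income tax governs.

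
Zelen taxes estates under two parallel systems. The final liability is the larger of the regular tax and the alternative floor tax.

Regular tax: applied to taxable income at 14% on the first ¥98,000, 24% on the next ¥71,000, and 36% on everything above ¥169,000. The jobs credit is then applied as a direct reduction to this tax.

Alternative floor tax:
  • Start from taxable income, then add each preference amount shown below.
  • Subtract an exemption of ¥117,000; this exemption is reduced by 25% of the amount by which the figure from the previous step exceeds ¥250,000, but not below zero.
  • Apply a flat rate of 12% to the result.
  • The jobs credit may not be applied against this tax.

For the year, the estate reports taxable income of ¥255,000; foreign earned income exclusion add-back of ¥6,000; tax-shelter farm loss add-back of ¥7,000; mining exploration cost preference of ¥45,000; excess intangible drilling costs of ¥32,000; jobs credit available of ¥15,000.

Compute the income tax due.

¥46,720

Alternative floor tax:
  Adjusted income: ¥255,000 + ¥6,000 + ¥7,000 + ¥45,000 + ¥32,000 = ¥345,000
  Exemption: ¥117,000 − 25% × (¥345,000 − ¥250,000) = ¥117,000 − ¥23,750 = ¥93,250
  Base: ¥345,000 − ¥93,250 = ¥251,750
  ¥251,750 × 12% = ¥30,210

Regular tax:
  ¥98,000 × 14% = ¥13,720
  ¥71,000 × 24% = ¥17,040
  ¥86,000 × 36% = ¥30,960
  → ¥61,720
  Less jobs credit ¥15,000 → ¥46,720

¥46,720 > ¥30,210, so the regular tax governs.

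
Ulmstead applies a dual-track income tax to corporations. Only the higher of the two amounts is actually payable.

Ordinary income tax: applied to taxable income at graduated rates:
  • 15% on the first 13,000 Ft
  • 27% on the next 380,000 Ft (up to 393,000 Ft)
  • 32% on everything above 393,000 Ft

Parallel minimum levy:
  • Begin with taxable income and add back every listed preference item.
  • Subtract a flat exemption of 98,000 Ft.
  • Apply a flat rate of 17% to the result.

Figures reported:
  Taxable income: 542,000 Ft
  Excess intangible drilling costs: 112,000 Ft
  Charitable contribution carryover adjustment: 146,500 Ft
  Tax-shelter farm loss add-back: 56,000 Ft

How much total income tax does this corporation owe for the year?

152,230 Ft

Parallel minimum levy:
  Adjusted income: 542,000 Ft + 112,000 Ft + 146,500 Ft + 56,000 Ft = 856,500 Ft
  Less exemption 98,000 Ft → base 758,500 Ft
  758,500 Ft × 17% = 128,945 Ft

Ordinary income tax:
  13,000 Ft × 15% = 1,950 Ft
  380,000 Ft × 27% = 102,600 Ft
  149,000 Ft × 32% = 47,680 Ft
  → 152,230 Ft

152,230 Ft > 128,945 Ft, so the ordinary income tax governs.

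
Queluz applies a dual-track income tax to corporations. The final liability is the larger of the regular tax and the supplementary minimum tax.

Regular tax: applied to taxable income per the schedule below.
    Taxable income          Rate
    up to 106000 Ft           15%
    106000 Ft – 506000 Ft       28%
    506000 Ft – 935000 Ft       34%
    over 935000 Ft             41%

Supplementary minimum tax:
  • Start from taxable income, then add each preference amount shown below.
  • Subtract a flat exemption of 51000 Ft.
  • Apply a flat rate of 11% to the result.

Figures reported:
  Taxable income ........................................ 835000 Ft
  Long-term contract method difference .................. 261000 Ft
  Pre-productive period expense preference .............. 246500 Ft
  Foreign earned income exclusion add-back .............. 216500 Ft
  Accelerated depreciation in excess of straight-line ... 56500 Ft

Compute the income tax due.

239760 Ft

Supplementary minimum tax:
  Adjusted income: 835000 Ft + 261000 Ft + 246500 Ft + 216500 Ft + 56500 Ft = 1615500 Ft
  Less exemption 51000 Ft → base 1564500 Ft
  1564500 Ft × 11% = 172095 Ft

Regular tax:
  106000 Ft × 15% = 15900 Ft
  400000 Ft × 28% = 112000 Ft
  329000 Ft × 34% = 111860 Ft
  → 239760 Ft

239760 Ft > 172095 Ft, so the regular tax governs.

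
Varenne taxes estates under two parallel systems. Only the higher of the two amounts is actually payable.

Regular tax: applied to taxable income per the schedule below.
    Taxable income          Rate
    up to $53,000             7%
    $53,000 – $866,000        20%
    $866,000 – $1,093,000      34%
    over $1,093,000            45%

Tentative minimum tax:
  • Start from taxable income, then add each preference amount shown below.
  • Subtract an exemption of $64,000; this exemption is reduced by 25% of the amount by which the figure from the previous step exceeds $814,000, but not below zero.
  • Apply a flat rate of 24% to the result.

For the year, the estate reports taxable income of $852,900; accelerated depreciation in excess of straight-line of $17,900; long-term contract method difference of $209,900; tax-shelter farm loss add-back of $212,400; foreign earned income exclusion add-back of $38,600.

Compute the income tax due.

Regular tax:
  $53,000 × 7% = $3,710
  $799,900 × 20% = $159,980
  → $163,690

Tentative minimum tax:
  Adjusted income: $852,900 + $17,900 + $209,900 + $212,400 + $38,600 = $1,331,700
  Exemption: 25% × ($1,331,700 − $814,000) = $129,425 ≥ $64,000, so the exemption is fully phased out
  Base: $1,331,700 − $0 = $1,331,700
  $1,331,700 × 24% = $319,608

$319,608 > $163,690, so the tentative minimum tax is the binding amount.

$319,608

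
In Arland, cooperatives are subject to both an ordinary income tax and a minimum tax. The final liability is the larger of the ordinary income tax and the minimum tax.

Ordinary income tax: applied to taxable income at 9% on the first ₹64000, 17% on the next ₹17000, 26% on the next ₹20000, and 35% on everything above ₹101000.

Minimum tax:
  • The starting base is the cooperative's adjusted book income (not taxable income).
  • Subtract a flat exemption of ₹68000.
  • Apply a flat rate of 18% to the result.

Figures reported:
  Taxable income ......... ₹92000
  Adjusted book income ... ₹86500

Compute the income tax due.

₹11510

Ordinary income tax:
  ₹64000 × 9% = ₹5760
  ₹17000 × 17% = ₹2890
  ₹11000 × 26% = ₹2860
  → ₹11510

Minimum tax:
  Base (adjusted book income): ₹86500
  Less exemption ₹68000 → base ₹18500
  ₹18500 × 18% = ₹3330

₹11510 > ₹3330, so the ordinary income tax governs.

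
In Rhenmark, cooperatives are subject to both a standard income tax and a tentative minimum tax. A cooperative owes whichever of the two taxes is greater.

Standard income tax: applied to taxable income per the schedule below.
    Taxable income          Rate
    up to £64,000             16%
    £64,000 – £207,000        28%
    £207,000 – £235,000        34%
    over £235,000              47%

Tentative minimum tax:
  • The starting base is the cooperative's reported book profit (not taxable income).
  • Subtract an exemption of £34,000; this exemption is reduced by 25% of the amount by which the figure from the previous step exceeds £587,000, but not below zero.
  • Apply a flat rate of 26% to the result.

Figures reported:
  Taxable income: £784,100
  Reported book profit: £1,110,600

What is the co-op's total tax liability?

Standard income tax:
  £64,000 × 16% = £10,240
  £143,000 × 28% = £40,040
  £28,000 × 34% = £9,520
  £549,100 × 47% = £258,077
  → £317,877

Tentative minimum tax:
  Base (reported book profit): £1,110,600
  Exemption: 25% × (£1,110,600 − £587,000) = £130,900 ≥ £34,000, so the exemption is fully phased out
  Base: £1,110,600 − £0 = £1,110,600
  £1,110,600 × 26% = £288,756

£317,877 > £288,756, so the standard income tax governs.

£317,877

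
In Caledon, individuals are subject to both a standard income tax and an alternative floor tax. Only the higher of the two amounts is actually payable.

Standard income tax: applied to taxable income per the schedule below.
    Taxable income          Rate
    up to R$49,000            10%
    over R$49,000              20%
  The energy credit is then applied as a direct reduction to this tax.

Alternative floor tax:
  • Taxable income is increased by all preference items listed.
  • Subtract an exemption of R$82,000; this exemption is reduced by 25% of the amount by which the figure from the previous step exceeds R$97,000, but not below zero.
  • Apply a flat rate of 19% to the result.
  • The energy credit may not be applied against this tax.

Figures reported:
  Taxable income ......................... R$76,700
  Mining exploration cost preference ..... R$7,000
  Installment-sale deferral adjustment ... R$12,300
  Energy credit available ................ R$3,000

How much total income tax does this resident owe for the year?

R$7,440

Standard income tax:
  R$49,000 × 10% = R$4,900
  R$27,700 × 20% = R$5,540
  → R$10,440
  Less energy credit R$3,000 → R$7,440

Alternative floor tax:
  Adjusted income: R$76,700 + R$7,000 + R$12,300 = R$96,000
  Exemption: R$96,000 ≤ R$97,000, so full R$82,000 applies
  Base: R$96,000 − R$82,000 = R$14,000
  R$14,000 × 19% = R$2,660

R$7,440 > R$2,660, so the standard income tax governs.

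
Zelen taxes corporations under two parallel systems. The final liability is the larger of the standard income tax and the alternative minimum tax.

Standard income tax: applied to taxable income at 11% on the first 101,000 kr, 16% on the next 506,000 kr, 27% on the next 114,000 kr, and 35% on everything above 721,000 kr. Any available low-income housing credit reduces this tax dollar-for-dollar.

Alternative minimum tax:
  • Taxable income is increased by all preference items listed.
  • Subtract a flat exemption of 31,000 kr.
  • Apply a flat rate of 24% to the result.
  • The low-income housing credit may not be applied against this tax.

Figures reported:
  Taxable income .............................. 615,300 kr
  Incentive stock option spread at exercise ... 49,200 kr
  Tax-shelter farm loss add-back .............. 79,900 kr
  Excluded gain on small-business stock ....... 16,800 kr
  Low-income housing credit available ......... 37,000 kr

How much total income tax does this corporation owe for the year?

Standard income tax:
  101,000 kr × 11% = 11,110 kr
  506,000 kr × 16% = 80,960 kr
  8,300 kr × 27% = 2,241 kr
  → 94,311 kr
  Less low-income housing credit 37,000 kr → 57,311 kr

Alternative minimum tax:
  Adjusted income: 615,300 kr + 49,200 kr + 79,900 kr + 16,800 kr = 761,200 kr
  Less exemption 31,000 kr → base 730,200 kr
  730,200 kr × 24% = 175,248 kr

175,248 kr > 57,311 kr, so the alternative minimum tax is the binding amount.

175,248 kr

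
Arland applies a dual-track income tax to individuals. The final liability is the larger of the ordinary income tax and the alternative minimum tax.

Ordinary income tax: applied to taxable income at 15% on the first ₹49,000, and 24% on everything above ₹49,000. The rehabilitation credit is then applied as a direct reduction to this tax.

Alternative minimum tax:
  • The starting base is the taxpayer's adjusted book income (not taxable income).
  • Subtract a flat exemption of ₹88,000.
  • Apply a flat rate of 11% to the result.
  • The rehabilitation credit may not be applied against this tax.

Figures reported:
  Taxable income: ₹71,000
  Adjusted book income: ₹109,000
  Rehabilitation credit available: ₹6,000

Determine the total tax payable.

Alternative minimum tax:
  Base (adjusted book income): ₹109,000
  Less exemption ₹88,000 → base ₹21,000
  ₹21,000 × 11% = ₹2,310

Ordinary income tax:
  ₹49,000 × 15% = ₹7,350
  ₹22,000 × 24% = ₹5,280
  → ₹12,630
  Less rehabilitation credit ₹6,000 → ₹6,630

₹6,630 > ₹2,310, so the ordinary income tax governs.

₹6,630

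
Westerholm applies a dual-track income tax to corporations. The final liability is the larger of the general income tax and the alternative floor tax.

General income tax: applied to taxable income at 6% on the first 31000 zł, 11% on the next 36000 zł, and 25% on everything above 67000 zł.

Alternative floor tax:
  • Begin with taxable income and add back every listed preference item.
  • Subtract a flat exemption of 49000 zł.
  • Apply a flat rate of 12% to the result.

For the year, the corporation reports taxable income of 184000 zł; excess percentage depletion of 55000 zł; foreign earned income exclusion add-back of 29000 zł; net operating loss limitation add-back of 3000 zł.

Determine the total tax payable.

General income tax:
  31000 zł × 6% = 1860 zł
  36000 zł × 11% = 3960 zł
  117000 zł × 25% = 29250 zł
  → 35070 zł

Alternative floor tax:
  Adjusted income: 184000 zł + 55000 zł + 29000 zł + 3000 zł = 271000 zł
  Less exemption 49000 zł → base 222000 zł
  222000 zł × 12% = 26640 zł

35070 zł > 26640 zł, so the general income tax governs.

35070 zł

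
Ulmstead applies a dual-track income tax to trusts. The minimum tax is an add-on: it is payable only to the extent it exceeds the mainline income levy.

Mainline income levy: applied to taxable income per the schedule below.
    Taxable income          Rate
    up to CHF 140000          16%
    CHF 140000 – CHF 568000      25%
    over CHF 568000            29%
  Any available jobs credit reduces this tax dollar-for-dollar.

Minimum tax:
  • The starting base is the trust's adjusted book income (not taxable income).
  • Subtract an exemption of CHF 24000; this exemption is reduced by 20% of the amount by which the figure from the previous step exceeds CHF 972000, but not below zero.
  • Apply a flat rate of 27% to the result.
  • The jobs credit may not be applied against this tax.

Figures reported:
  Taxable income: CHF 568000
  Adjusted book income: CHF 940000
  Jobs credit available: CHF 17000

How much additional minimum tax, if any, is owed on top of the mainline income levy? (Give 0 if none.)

CHF 134920

Minimum tax:
  Base (adjusted book income): CHF 940000
  Exemption: CHF 940000 ≤ CHF 972000, so full CHF 24000 applies
  Base: CHF 940000 − CHF 24000 = CHF 916000
  CHF 916000 × 27% = CHF 247320

Mainline income levy:
  CHF 140000 × 16% = CHF 22400
  CHF 428000 × 25% = CHF 107000
  → CHF 129400
  Less jobs credit CHF 17000 → CHF 112400

Excess of minimum tax over mainline income levy: CHF 247320 − CHF 112400 = CHF 134920.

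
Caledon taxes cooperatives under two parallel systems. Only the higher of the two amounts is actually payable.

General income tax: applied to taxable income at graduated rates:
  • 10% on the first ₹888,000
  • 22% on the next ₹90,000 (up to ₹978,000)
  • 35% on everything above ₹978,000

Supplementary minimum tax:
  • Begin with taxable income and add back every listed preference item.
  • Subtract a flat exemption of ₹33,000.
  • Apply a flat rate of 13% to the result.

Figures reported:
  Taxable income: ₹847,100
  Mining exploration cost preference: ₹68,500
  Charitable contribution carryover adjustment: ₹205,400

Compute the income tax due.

₹141,440

General income tax:
  ₹847,100 × 10% = ₹84,710

Supplementary minimum tax:
  Adjusted income: ₹847,100 + ₹68,500 + ₹205,400 = ₹1,121,000
  Less exemption ₹33,000 → base ₹1,088,000
  ₹1,088,000 × 13% = ₹141,440

₹141,440 > ₹84,710, so the supplementary minimum tax is the binding amount.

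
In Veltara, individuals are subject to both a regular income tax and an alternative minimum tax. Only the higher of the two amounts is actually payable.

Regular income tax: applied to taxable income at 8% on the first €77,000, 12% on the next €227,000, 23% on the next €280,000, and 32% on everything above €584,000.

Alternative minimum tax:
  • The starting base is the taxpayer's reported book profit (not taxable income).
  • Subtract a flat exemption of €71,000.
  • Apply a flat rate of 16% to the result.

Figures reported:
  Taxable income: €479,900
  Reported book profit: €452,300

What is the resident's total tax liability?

€73,857

Regular income tax:
  €77,000 × 8% = €6,160
  €227,000 × 12% = €27,240
  €175,900 × 23% = €40,457
  → €73,857

Alternative minimum tax:
  Base (reported book profit): €452,300
  Less exemption €71,000 → base €381,300
  €381,300 × 16% = €61,008

€73,857 > €61,008, so the regular income tax governs.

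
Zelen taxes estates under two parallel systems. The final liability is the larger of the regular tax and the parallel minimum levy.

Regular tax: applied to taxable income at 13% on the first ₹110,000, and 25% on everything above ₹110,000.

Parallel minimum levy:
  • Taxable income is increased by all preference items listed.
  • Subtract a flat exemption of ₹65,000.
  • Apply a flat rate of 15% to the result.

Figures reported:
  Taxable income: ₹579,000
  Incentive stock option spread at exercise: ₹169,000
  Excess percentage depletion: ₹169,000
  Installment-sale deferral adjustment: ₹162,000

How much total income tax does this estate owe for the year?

Regular tax:
  ₹110,000 × 13% = ₹14,300
  ₹469,000 × 25% = ₹117,250
  → ₹131,550

Parallel minimum levy:
  Adjusted income: ₹579,000 + ₹169,000 + ₹169,000 + ₹162,000 = ₹1,079,000
  Less exemption ₹65,000 → base ₹1,014,000
  ₹1,014,000 × 15% = ₹152,100

₹152,100 > ₹131,550, so the parallel minimum levy is the binding amount.

₹152,100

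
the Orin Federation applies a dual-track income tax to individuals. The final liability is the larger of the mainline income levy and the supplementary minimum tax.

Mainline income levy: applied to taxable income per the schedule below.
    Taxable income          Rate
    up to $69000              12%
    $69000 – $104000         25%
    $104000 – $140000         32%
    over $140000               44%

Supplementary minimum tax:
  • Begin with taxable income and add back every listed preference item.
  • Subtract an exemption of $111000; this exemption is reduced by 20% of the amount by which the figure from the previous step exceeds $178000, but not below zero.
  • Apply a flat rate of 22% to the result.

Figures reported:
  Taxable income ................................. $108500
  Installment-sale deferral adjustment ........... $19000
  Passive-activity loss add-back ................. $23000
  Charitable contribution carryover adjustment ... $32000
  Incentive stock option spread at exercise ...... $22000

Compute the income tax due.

$21736

Mainline income levy:
  $69000 × 12% = $8280
  $35000 × 25% = $8750
  $4500 × 32% = $1440
  → $18470

Supplementary minimum tax:
  Adjusted income: $108500 + $19000 + $23000 + $32000 + $22000 = $204500
  Exemption: $111000 − 20% × ($204500 − $178000) = $111000 − $5300 = $105700
  Base: $204500 − $105700 = $98800
  $98800 × 22% = $21736

$21736 > $18470, so the supplementary minimum tax is the binding amount.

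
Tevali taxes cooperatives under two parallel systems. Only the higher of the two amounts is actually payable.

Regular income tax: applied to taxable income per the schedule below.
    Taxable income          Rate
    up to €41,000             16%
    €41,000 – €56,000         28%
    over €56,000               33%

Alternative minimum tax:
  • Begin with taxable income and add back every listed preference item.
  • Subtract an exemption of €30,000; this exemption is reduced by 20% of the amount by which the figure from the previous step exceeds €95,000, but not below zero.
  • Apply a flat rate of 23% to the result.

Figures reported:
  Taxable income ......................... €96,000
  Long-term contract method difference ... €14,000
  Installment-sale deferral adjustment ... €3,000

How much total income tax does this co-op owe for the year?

Regular income tax:
  €41,000 × 16% = €6,560
  €15,000 × 28% = €4,200
  €40,000 × 33% = €13,200
  → €23,960

Alternative minimum tax:
  Adjusted income: €96,000 + €14,000 + €3,000 = €113,000
  Exemption: €30,000 − 20% × (€113,000 − €95,000) = €30,000 − €3,600 = €26,400
  Base: €113,000 − €26,400 = €86,600
  €86,600 × 23% = €19,918

€23,960 > €19,918, so the regular income tax governs.

€23,960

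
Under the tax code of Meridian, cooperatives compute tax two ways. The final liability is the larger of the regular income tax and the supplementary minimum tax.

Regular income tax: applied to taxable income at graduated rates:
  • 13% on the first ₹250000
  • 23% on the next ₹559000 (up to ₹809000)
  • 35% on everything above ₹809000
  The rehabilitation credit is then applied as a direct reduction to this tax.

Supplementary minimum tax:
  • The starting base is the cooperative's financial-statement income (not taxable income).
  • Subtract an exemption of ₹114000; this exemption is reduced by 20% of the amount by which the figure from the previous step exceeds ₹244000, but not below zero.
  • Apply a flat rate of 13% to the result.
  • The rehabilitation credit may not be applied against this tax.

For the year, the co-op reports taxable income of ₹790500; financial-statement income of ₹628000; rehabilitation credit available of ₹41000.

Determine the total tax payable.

₹115815

Supplementary minimum tax:
  Base (financial-statement income): ₹628000
  Exemption: ₹114000 − 20% × (₹628000 − ₹244000) = ₹114000 − ₹76800 = ₹37200
  Base: ₹628000 − ₹37200 = ₹590800
  ₹590800 × 13% = ₹76804

Regular income tax:
  ₹250000 × 13% = ₹32500
  ₹540500 × 23% = ₹124315
  → ₹156815
  Less rehabilitation credit ₹41000 → ₹115815

₹115815 > ₹76804, so the regular income tax governs.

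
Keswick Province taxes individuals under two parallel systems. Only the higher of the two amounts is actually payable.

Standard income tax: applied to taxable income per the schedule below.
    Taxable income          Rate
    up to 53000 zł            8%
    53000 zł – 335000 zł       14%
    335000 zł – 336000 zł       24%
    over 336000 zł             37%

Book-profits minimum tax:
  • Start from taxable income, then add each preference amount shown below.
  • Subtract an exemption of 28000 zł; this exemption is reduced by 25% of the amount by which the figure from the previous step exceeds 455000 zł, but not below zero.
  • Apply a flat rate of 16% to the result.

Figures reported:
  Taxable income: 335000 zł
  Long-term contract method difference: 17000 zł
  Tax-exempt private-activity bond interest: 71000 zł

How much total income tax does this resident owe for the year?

63200 zł

Book-profits minimum tax:
  Adjusted income: 335000 zł + 17000 zł + 71000 zł = 423000 zł
  Exemption: 423000 zł ≤ 455000 zł, so full 28000 zł applies
  Base: 423000 zł − 28000 zł = 395000 zł
  395000 zł × 16% = 63200 zł

Standard income tax:
  53000 zł × 8% = 4240 zł
  282000 zł × 14% = 39480 zł
  → 43720 zł

63200 zł > 43720 zł, so the book-profits minimum tax is the binding amount.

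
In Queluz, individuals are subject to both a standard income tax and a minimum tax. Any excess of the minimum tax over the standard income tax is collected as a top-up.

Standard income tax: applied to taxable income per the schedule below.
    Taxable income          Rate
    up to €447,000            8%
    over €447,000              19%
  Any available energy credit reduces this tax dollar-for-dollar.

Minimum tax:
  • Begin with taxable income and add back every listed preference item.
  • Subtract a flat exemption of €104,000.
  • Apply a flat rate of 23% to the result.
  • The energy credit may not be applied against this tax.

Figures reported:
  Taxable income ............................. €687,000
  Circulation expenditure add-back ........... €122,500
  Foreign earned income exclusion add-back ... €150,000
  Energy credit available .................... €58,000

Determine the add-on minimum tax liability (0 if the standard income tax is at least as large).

Standard income tax:
  €447,000 × 8% = €35,760
  €240,000 × 19% = €45,600
  → €81,360
  Less energy credit €58,000 → €23,360

Minimum tax:
  Adjusted income: €687,000 + €122,500 + €150,000 = €959,500
  Less exemption €104,000 → base €855,500
  €855,500 × 23% = €196,765

Excess of minimum tax over standard income tax: €196,765 − €23,360 = €173,405.

€173,405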